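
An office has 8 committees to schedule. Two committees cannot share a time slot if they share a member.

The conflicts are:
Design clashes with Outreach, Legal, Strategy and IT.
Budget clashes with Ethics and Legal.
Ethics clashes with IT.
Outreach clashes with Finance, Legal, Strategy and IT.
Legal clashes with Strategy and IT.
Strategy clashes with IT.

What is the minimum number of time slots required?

5

Design, Outreach, Legal, Strategy, IT are mutually in conflict, so at least 5 time slots are needed.
A valid assignment using 5 time slots: Design=5, Budget=1, Ethics=2, Outreach=2, Finance=1, Legal=3, Strategy=4, IT=1. Every pair that conflicts lands in different time slots.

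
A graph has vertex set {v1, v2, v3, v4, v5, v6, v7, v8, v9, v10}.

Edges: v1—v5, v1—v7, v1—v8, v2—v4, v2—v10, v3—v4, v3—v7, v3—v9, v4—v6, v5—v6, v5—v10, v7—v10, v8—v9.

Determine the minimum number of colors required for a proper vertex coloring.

The cycle v8-v9-v3-v7-v1-v8 has odd length 5, so it cannot be 2-colored; at least 3 colors are needed.
3 colors suffice: v1=3, v2=1, v3=1, v4=2, v5=1, v6=3, v7=2, v8=1, v9=2, v10=3. Each edge has distinct colors on its endpoints.

3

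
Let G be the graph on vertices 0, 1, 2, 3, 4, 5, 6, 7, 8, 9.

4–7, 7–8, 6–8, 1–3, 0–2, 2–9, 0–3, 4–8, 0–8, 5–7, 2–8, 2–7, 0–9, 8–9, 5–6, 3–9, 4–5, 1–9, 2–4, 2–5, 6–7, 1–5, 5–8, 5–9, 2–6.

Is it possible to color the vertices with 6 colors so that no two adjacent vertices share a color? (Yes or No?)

The chromatic number is 5. 2, 4, 5, 7, 8 are mutually adjacent (a clique of size 5), so at least 5 colors are needed.
5 colors suffice: color a → {2, 3}; color b → {0, 5}; color c → {1, 8}; color d → {7, 9}; color e → {4, 6}.
Since 6 ≥ 5, a proper 6-coloring certainly exists.

Yes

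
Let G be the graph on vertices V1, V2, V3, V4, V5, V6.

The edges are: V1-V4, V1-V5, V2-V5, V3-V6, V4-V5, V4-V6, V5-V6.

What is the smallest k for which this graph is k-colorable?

V4, V5, V6 form a triangle, so at least 3 colors are needed.
3 colors suffice: color 1 → {V3, V5}; color 2 → {V1, V2, V6}; color 3 → {V4}. Every edge joins two different colors.

3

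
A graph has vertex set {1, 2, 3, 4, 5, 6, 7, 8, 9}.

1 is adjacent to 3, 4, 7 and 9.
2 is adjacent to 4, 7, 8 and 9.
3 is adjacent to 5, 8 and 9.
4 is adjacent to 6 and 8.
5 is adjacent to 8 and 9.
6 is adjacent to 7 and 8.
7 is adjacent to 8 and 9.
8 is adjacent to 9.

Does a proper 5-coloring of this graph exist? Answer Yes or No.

Yes

The chromatic number is 4. 3, 5, 8, 9 are mutually adjacent (a clique of size 4), so at least 4 colors are needed.
One proper 4-coloring: 1=a, 2=d, 3=c, 4=b, 5=d, 6=d, 7=c, 8=a, 9=b.
Since 5 ≥ 4, a proper 5-coloring certainly exists.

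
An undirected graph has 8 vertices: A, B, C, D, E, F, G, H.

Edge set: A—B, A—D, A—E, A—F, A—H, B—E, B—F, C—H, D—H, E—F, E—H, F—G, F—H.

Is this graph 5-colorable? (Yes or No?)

Yes

The chromatic number is 4. A, E, F, H are pairwise adjacent (a clique of size 4), so at least 4 colors are needed.
A valid assignment using 4 colors: A=3, B=1, C=2, D=2, E=4, F=2, G=1, H=1.
Since 5 ≥ 4, a proper 5-coloring certainly exists.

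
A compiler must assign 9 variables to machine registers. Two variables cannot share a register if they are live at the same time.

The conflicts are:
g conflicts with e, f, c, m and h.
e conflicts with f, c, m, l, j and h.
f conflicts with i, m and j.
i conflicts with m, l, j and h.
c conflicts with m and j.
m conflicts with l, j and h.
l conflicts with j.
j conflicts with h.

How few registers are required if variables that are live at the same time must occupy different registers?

4

f, i, m, j all conflict with each other, so at least 4 registers are needed.
4 registers suffice: register 1 → {m}; register 2 → {g, j}; register 3 → {e, i}; register 4 → {f, c, l, h}. Every pair that conflicts lands in different registers.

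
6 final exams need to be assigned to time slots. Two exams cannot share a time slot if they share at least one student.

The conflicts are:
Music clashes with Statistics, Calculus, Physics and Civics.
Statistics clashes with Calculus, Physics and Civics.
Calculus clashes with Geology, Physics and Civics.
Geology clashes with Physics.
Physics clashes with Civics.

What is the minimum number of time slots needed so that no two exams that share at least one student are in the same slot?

5

Music, Statistics, Calculus, Physics, Civics are mutually in conflict, so at least 5 time slots are needed.
A valid assignment using 5 time slots: Music=5, Statistics=4, Calculus=2, Geology=3, Physics=1, Civics=3. No two conflicting exams share a time slot.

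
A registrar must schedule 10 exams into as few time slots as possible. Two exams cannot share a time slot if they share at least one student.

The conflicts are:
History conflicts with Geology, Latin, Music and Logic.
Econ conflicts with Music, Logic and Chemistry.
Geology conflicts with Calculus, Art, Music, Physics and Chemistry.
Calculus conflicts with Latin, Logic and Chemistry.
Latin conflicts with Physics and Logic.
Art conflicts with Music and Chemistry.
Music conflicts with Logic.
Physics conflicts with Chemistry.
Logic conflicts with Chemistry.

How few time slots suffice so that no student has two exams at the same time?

History, Latin, Logic all conflict with each other, so at least 3 time slots are needed.
Using 3 time slots: History=3, Econ=3, Geology=1, Calculus=3, Latin=2, Art=3, Music=2, Physics=3, Logic=1, Chemistry=2. No two conflicting exams share a time slot.

3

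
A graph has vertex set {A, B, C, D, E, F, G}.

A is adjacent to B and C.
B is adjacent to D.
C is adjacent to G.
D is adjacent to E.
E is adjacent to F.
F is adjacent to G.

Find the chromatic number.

3

The cycle G-C-A-B-D-E-F-G has odd length 7, so it cannot be 2-colored; at least 3 colors are needed.
3 colors suffice: color red → {B, C, E}; color blue → {A, D, G}; color green → {F}. No two adjacent vertices share a color.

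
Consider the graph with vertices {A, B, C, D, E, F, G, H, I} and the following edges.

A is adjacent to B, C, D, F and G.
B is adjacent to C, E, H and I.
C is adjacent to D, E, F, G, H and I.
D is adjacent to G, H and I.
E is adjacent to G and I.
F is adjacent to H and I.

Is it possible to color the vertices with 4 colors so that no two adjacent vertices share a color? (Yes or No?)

The chromatic number is 4. A, C, D, G are pairwise adjacent (a clique of size 4), so at least 4 colors are needed.
4 colors suffice: color 1 → {C}; color 2 → {A, H, I}; color 3 → {D, E, F}; color 4 → {B, G}.
That is already a proper 4-coloring.

Yes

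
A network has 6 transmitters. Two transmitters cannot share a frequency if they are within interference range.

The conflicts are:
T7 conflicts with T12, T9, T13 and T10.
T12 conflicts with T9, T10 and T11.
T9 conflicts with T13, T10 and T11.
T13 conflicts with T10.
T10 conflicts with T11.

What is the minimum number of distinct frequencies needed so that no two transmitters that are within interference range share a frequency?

T12, T9, T10, T11 all conflict with each other, so at least 4 frequencies are needed.
A valid assignment using 4 frequencies: T7=4, T12=3, T9=1, T13=3, T10=2, T11=4. Each listed conflict is separated.

4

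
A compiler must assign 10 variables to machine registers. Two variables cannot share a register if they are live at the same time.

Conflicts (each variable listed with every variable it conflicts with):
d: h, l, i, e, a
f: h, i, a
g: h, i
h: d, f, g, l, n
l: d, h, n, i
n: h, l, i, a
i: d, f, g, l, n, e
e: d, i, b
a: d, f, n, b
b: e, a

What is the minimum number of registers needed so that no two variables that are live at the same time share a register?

3

d, h, l are mutually in conflict, so at least 3 registers are needed.
3 registers suffice: register 1 → {h, i, a}; register 2 → {d, f, g, n, b}; register 3 → {l, e}. Every pair that conflicts lands in different registers.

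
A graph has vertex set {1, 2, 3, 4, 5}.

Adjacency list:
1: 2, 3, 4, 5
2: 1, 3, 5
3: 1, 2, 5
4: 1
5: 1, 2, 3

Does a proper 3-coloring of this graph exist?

1, 2, 3, 5 form a clique, so at least 4 colors are needed.
So 3 colors are not enough.

No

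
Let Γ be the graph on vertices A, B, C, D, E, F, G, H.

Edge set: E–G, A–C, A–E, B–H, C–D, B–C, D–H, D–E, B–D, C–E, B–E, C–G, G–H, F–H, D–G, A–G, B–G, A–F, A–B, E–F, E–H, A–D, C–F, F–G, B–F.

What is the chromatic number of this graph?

A, B, C, D, E, G form a clique, so at least 6 colors are needed.
6 colors suffice: A=6, B=1, C=4, D=5, E=2, F=5, G=3, H=4. Every edge joins two different colors.

6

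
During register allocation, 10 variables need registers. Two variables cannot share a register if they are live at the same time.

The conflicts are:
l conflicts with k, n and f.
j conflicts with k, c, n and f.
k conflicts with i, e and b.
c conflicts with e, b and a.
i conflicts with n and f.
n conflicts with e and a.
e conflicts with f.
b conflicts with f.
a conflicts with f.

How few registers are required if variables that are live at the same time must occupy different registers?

l and n conflict, so at least 2 registers are needed.
2 registers suffice: register 1 → {k, c, n, f}; register 2 → {l, j, i, e, b, a}. Every pair that conflicts lands in different registers.

2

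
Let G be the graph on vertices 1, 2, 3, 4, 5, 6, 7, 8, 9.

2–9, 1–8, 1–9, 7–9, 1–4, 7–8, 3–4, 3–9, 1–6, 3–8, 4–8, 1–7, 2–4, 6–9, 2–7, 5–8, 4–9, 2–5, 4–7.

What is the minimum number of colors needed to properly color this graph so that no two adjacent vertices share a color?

4

2, 4, 7, 9 form a clique, so at least 4 colors are needed.
4 colors suffice: color red → {8, 9}; color blue → {4, 5, 6}; color green → {3, 7}; color yellow → {1, 2}. No two adjacent vertices share a color.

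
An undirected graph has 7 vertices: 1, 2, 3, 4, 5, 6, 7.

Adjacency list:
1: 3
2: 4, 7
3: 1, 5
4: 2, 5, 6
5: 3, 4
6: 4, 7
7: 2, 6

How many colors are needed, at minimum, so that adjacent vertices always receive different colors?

4 and 5 are adjacent, so at least 2 colors are needed.
2 colors suffice: color red → {3, 4, 7}; color blue → {1, 2, 5, 6}. No two adjacent vertices share a color.

2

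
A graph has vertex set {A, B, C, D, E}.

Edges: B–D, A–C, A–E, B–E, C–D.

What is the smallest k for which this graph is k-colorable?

The cycle D-B-E-A-C-D has odd length 5, so it cannot be 2-colored; at least 3 colors are needed.
One proper 3-coloring: A=2, B=2, C=1, D=3, E=1. Each edge has distinct colors on its endpoints.

3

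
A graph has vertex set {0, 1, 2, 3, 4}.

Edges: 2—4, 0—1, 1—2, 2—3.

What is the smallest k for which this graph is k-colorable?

2 and 4 are adjacent, so at least 2 colors are needed.
One proper 2-coloring: 0=red, 1=blue, 2=red, 3=blue, 4=blue. No two adjacent vertices share a color.

2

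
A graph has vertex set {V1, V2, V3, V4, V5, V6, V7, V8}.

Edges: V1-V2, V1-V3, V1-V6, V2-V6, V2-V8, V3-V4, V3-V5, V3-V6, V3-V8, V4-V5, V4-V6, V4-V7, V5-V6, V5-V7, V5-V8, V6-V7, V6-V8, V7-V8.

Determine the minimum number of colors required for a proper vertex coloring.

4

V3, V5, V6, V8 are pairwise adjacent (a clique of size 4), so at least 4 colors are needed.
4 colors suffice: V1=3, V2=2, V3=2, V4=4, V5=3, V6=1, V7=2, V8=4. Each edge has distinct colors on its endpoints.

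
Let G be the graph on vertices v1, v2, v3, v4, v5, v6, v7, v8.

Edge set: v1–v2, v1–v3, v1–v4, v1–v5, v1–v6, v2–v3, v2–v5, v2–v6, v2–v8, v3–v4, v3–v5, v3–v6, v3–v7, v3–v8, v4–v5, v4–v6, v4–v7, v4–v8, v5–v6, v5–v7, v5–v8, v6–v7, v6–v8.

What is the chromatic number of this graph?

v1, v2, v3, v5, v6 are mutually adjacent (a clique of size 5), so at least 5 colors are needed.
A valid assignment using 5 colors: v1=5, v2=4, v3=1, v4=4, v5=2, v6=3, v7=5, v8=5. Every edge joins two different colors.

5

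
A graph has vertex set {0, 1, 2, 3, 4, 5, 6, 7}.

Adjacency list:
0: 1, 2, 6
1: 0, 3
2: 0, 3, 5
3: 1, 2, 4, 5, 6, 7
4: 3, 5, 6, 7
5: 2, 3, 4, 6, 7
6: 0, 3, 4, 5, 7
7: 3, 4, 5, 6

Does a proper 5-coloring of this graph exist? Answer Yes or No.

Yes

The chromatic number is 5. 3, 4, 5, 6, 7 are mutually adjacent (a clique of size 5), so at least 5 colors are needed.
5 colors suffice: color red → {0, 3}; color blue → {1, 5}; color green → {2, 6}; color yellow → {4}; color purple → {7}.
That is already a proper 5-coloring.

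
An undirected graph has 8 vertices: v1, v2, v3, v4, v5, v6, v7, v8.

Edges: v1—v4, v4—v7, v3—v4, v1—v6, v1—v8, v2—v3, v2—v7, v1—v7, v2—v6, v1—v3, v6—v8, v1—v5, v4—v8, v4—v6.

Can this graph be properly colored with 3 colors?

v1, v4, v6, v8 are mutually adjacent (a clique of size 4), so at least 4 colors are needed.
So 3 colors are not enough.

No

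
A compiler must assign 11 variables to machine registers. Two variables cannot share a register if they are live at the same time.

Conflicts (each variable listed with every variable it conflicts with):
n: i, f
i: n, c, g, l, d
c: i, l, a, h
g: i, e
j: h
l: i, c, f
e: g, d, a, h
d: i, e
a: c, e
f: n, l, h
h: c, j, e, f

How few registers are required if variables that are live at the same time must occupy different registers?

i, c, l all conflict with each other, so at least 3 registers are needed.
Using 3 registers: n=2, i=1, c=3, g=2, j=1, l=2, e=1, d=2, a=2, f=1, h=2. No two conflicting variables share a register.

3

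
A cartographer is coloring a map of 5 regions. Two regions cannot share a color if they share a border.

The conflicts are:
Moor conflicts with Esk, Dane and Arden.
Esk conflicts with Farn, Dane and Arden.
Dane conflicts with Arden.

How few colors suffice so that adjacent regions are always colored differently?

Moor, Esk, Dane, Arden all conflict with each other, so at least 4 colors are needed.
A valid assignment using 4 colors: Moor=2, Esk=1, Farn=2, Dane=3, Arden=4. Each listed conflict is separated.

4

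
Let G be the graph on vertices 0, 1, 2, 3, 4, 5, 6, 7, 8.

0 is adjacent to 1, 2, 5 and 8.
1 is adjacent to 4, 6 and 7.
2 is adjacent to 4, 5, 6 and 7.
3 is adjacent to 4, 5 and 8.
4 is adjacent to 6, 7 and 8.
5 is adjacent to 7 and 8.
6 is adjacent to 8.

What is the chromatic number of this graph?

3, 4, 8 are mutually adjacent, so at least 3 colors are needed.
3 colors suffice: 0=green, 1=blue, 2=blue, 3=green, 4=red, 5=red, 6=green, 7=green, 8=blue. No two adjacent vertices share a color.

3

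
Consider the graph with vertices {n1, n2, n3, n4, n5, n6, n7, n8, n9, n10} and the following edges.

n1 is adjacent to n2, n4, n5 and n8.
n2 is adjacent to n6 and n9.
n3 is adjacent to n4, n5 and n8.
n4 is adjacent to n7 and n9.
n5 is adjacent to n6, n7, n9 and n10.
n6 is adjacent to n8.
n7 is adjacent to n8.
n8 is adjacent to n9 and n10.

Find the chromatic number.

n2 and n6 are adjacent, so at least 2 colors are needed.
2 colors suffice: color 1 → {n2, n4, n5, n8}; color 2 → {n1, n3, n6, n7, n9, n10}. Every edge joins two different colors.

2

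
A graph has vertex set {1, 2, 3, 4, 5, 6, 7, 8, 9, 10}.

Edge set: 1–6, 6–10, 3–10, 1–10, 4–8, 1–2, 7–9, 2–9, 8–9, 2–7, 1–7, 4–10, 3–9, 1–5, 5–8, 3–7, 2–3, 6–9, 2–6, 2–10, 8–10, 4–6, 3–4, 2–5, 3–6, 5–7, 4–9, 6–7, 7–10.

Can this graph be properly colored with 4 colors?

2, 3, 6, 7, 9 form a clique, so at least 5 colors are needed.
So 4 colors are not enough.

No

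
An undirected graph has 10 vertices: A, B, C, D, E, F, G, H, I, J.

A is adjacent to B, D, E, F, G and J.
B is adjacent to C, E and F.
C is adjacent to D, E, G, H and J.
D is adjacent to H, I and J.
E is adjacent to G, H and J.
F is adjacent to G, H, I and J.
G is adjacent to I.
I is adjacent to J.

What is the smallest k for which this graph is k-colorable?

A, B, E are pairwise adjacent, so at least 3 colors are needed.
One proper 3-coloring: A=red, B=green, C=red, D=blue, E=blue, F=blue, G=green, H=green, I=red, J=green. Every edge joins two different colors.

3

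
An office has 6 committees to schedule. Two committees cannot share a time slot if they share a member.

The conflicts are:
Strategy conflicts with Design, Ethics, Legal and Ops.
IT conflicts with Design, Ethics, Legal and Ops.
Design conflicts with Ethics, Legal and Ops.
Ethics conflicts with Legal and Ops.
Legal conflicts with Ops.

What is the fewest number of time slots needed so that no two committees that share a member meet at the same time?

5

IT, Design, Ethics, Legal, Ops all conflict with each other, so at least 5 time slots are needed.
5 time slots suffice: time slot 1 → {Ethics}; time slot 2 → {Design}; time slot 3 → {Ops}; time slot 4 → {Legal}; time slot 5 → {Strategy, IT}. No two conflicting committees share a time slot.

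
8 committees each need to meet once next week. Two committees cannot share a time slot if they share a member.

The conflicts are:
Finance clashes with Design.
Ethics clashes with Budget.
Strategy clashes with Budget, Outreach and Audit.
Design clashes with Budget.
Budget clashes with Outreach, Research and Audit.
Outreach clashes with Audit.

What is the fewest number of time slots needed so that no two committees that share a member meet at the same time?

4

Strategy, Budget, Outreach, Audit are mutually in conflict, so at least 4 time slots are needed.
4 time slots suffice: time slot 1 → {Finance, Budget}; time slot 2 → {Ethics, Design, Research, Audit}; time slot 3 → {Strategy}; time slot 4 → {Outreach}. No two conflicting committees share a time slot.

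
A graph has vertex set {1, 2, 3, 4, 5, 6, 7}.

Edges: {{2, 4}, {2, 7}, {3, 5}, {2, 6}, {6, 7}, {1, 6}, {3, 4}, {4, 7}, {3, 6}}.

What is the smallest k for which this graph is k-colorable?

3

2, 6, 7 are pairwise adjacent, so at least 3 colors are needed.
3 colors suffice: color a → {4, 5, 6}; color b → {1, 2, 3}; color c → {7}. Each edge has distinct colors on its endpoints.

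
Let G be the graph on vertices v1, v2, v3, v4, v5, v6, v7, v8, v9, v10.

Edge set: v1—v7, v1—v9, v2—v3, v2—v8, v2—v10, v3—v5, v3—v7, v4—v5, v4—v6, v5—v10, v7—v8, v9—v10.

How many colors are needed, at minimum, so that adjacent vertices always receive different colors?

v1 and v7 are adjacent, so at least 2 colors are needed.
2 colors suffice: color 1 → {v2, v5, v6, v7, v9}; color 2 → {v1, v3, v4, v8, v10}. Each edge has distinct colors on its endpoints.

2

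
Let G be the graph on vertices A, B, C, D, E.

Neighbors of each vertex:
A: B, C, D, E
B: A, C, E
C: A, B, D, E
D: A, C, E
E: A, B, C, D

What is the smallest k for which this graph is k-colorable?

A, B, C, E form a clique, so at least 4 colors are needed.
4 colors suffice: color 1 → {E}; color 2 → {C}; color 3 → {A}; color 4 → {B, D}. Every edge joins two different colors.

4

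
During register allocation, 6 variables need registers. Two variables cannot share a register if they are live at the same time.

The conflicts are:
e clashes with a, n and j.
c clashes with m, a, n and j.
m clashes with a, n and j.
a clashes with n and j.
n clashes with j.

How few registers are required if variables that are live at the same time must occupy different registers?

c, m, a, n, j all conflict with each other, so at least 5 registers are needed.
A valid assignment using 5 registers: e=4, c=4, m=5, a=2, n=1, j=3. No two conflicting variables share a register.

5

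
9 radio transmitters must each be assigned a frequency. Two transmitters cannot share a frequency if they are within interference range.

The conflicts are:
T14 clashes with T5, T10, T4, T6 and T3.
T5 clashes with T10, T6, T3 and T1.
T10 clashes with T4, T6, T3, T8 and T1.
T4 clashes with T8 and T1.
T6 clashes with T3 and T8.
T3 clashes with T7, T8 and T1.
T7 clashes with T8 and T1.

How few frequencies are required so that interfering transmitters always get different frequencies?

5

T14, T5, T10, T6, T3 all conflict with each other, so at least 5 frequencies are needed.
5 frequencies suffice: frequency 1 → {T4, T3}; frequency 2 → {T10, T7}; frequency 3 → {T14, T8, T1}; frequency 4 → {T6}; frequency 5 → {T5}. Each listed conflict is separated.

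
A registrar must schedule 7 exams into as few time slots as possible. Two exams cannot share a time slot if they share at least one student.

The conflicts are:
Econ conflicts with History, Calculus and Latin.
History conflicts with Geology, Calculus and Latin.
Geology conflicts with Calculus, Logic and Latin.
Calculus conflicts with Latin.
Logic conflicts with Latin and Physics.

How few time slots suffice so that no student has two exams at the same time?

4

Econ, History, Calculus, Latin all conflict with each other, so at least 4 time slots are needed.
4 time slots suffice: time slot 1 → {Latin, Physics}; time slot 2 → {Calculus, Logic}; time slot 3 → {Econ, Geology}; time slot 4 → {History}. Every pair that conflicts lands in different time slots.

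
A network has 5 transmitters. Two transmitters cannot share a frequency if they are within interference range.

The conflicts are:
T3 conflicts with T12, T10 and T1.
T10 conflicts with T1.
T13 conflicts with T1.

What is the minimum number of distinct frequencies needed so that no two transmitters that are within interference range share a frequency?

T3, T10, T1 all conflict with each other, so at least 3 frequencies are needed.
3 frequencies suffice: frequency 1 → {T12, T1}; frequency 2 → {T3, T13}; frequency 3 → {T10}. Every pair that conflicts lands in different frequencies.

3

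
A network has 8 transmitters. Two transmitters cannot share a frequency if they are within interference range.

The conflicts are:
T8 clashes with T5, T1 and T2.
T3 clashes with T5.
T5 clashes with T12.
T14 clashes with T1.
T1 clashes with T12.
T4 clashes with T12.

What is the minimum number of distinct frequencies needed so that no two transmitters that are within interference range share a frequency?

T8 and T2 conflict, so at least 2 frequencies are needed.
A valid assignment using 2 frequencies: T8=2, T3=2, T5=1, T14=2, T1=1, T4=1, T12=2, T2=1. Every pair that conflicts lands in different frequencies.

2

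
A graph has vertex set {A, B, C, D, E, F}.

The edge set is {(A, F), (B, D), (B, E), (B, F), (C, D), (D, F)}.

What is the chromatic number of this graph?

B, D, F are pairwise adjacent, so at least 3 colors are needed.
3 colors suffice: A=1, B=2, C=2, D=1, E=1, F=3. Every edge joins two different colors.

3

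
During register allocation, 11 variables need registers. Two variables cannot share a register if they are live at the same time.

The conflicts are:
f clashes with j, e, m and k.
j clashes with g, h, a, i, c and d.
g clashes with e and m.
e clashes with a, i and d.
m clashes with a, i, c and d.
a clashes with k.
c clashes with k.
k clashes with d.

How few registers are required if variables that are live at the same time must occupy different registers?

2

j and c conflict, so at least 2 registers are needed.
2 registers suffice: f=2, j=1, g=2, e=1, m=1, h=2, a=2, i=2, c=2, k=1, d=2. No two conflicting variables share a register.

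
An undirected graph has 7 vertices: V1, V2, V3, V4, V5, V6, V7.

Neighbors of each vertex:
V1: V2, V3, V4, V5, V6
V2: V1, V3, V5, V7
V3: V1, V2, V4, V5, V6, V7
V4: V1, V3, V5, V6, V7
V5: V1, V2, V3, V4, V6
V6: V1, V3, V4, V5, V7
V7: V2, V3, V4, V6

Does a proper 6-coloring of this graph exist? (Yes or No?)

Yes

The chromatic number is 5. V1, V3, V4, V5, V6 form a clique, so at least 5 colors are needed.
5 colors suffice: color R → {V3}; color B → {V2, V4}; color G → {V1, V7}; color Y → {V5}; color P → {V6}.
Since 6 ≥ 5, a proper 6-coloring certainly exists.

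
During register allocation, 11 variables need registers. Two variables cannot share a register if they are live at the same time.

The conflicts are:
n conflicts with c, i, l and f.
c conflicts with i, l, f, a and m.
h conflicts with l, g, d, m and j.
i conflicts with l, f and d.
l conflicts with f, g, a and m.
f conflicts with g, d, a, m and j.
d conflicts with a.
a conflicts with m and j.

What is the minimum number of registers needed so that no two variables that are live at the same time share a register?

c, l, f, a, m are mutually in conflict, so at least 5 registers are needed.
5 registers suffice: n=5, c=4, h=1, i=3, l=2, f=1, g=3, d=2, a=3, m=5, j=2. No two conflicting variables share a register.

5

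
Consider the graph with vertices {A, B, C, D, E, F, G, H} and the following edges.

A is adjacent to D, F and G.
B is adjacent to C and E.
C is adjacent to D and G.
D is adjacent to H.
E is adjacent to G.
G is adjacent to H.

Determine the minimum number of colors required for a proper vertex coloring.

2

C and D are adjacent, so at least 2 colors are needed.
2 colors suffice: color 1 → {B, D, F, G}; color 2 → {A, C, E, H}. Each edge has distinct colors on its endpoints.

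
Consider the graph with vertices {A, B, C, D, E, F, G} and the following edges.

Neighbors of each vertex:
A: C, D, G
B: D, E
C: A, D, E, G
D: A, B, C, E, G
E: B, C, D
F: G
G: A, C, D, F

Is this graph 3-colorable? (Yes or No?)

A, C, D, G are mutually adjacent (a clique of size 4), so at least 4 colors are needed.
So 3 colors are not enough.

No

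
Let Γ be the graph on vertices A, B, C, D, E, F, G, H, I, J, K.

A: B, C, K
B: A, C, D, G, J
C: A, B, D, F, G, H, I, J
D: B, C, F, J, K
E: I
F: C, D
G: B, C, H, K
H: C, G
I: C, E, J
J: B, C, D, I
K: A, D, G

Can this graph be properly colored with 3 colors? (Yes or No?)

B, C, D, J are mutually adjacent (a clique of size 4), so at least 4 colors are needed.
So 3 colors are not enough.

No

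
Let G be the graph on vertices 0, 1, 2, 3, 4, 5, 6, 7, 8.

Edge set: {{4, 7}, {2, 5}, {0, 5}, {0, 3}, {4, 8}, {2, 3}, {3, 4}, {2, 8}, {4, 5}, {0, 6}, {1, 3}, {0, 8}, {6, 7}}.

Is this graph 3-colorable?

The chromatic number is 3. The cycle 6-0-5-4-7-6 has odd length 5, so it cannot be 2-colored; at least 3 colors are needed.
3 colors suffice: color red → {0, 1, 2, 4}; color blue → {3, 5, 7, 8}; color green → {6}.
That is already a proper 3-coloring.

Yes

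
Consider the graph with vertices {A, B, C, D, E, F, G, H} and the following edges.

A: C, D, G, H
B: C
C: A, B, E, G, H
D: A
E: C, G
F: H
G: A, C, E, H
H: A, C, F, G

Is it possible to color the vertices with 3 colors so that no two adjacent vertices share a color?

A, C, G, H are mutually adjacent (a clique of size 4), so at least 4 colors are needed.
So 3 colors are not enough.

No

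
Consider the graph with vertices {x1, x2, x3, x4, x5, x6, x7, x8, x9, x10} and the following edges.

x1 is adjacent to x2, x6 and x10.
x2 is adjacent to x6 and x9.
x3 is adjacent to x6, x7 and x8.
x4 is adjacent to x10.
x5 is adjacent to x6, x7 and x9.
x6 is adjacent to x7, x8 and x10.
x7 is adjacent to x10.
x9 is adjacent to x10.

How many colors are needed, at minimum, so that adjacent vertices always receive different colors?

3

x6, x7, x10 form a triangle, so at least 3 colors are needed.
One proper 3-coloring: x1=3, x2=2, x3=2, x4=1, x5=2, x6=1, x7=3, x8=3, x9=1, x10=2. Every edge joins two different colors.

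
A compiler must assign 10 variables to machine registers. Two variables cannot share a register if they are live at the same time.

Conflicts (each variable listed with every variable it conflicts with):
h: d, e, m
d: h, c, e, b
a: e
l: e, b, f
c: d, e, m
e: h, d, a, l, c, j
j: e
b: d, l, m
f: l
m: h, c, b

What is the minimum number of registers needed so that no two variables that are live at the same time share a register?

d, c, e pairwise conflict, so at least 3 registers are needed.
3 registers suffice: register 1 → {e, f, m}; register 2 → {d, a, l, j}; register 3 → {h, c, b}. No two conflicting variables share a register.

3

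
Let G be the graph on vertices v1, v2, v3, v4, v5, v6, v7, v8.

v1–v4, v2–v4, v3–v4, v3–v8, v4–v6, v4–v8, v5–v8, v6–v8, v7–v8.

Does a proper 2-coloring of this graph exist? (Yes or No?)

No

v4, v6, v8 are mutually adjacent, so at least 3 colors are needed.
So 2 colors are not enough.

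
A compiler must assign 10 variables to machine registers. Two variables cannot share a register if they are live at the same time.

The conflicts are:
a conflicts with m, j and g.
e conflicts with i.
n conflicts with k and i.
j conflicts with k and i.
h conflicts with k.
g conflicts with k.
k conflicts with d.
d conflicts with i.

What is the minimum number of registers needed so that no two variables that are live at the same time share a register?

k and d conflict, so at least 2 registers are needed.
2 registers suffice: register 1 → {a, k, i}; register 2 → {e, n, m, j, h, g, d}. No two conflicting variables share a register.

2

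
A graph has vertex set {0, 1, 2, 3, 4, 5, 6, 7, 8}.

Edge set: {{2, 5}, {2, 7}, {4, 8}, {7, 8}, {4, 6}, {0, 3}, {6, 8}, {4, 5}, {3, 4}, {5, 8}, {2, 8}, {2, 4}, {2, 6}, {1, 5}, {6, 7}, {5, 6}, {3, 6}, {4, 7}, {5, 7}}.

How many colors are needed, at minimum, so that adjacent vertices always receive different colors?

6

2, 4, 5, 6, 7, 8 are mutually adjacent (a clique of size 6), so at least 6 colors are needed.
A valid assignment using 6 colors: 0=red, 1=red, 2=purple, 3=green, 4=red, 5=green, 6=blue, 7=yellow, 8=orange. Every edge joins two different colors.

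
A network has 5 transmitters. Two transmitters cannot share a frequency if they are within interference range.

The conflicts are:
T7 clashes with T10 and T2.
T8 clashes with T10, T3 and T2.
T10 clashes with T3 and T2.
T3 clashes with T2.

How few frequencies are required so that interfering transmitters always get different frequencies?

4

T8, T10, T3, T2 pairwise conflict, so at least 4 frequencies are needed.
Using 4 frequencies: T7=3, T8=3, T10=2, T3=4, T2=1. No two conflicting transmitters share a frequency.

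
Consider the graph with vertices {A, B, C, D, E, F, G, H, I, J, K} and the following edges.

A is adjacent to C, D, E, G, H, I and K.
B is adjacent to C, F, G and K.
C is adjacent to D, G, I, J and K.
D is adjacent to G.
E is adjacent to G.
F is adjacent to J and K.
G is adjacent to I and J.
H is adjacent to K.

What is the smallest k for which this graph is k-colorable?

A, C, G, I are pairwise adjacent (a clique of size 4), so at least 4 colors are needed.
4 colors suffice: color red → {G, K}; color blue → {A, B, J}; color green → {C, E, F, H}; color yellow → {D, I}. No two adjacent vertices share a color.

4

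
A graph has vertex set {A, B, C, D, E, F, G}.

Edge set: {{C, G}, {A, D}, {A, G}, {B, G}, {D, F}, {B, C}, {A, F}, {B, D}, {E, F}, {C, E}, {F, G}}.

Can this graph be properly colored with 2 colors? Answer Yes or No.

No

B, C, G are pairwise adjacent, so at least 3 colors are needed.
So 2 colors are not enough.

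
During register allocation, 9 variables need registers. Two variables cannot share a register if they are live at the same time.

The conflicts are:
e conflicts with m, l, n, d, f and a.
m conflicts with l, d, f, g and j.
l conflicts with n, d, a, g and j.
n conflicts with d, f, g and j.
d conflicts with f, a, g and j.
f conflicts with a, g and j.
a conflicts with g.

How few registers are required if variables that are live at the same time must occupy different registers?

e, d, f, a pairwise conflict, so at least 4 registers are needed.
4 registers suffice: register 1 → {d}; register 2 → {l, f}; register 3 → {e, g, j}; register 4 → {m, n, a}. Every pair that conflicts lands in different registers.

4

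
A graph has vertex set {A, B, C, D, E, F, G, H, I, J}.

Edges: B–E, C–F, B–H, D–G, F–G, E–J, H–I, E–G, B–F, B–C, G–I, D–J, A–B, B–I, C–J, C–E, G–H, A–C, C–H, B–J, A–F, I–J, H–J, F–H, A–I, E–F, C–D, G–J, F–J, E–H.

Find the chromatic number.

6

B, C, E, F, H, J form a clique, so at least 6 colors are needed.
6 colors suffice: color 1 → {A, J}; color 2 → {D, F, I}; color 3 → {H}; color 4 → {C, G}; color 5 → {B}; color 6 → {E}. Each edge has distinct colors on its endpoints.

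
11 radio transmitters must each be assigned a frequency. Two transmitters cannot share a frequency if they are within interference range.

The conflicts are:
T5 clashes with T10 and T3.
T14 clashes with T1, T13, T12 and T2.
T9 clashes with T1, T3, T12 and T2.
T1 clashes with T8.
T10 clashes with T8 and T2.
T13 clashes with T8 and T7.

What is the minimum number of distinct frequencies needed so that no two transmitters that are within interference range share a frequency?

3

The cycle T8-T1-T9-T2-T10-T8 has odd length 5, so it cannot be 2-colored; at least 3 frequencies are needed.
Using 3 frequencies: T5=1, T14=1, T9=1, T1=2, T10=3, T13=2, T8=1, T3=2, T7=1, T12=2, T2=2. Each listed conflict is separated.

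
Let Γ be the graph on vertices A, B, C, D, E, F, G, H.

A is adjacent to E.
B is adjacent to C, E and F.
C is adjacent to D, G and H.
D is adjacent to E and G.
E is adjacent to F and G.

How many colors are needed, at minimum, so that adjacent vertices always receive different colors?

3

B, E, F are mutually adjacent, so at least 3 colors are needed.
One proper 3-coloring: A=blue, B=blue, C=red, D=blue, E=red, F=green, G=green, H=blue. No two adjacent vertices share a color.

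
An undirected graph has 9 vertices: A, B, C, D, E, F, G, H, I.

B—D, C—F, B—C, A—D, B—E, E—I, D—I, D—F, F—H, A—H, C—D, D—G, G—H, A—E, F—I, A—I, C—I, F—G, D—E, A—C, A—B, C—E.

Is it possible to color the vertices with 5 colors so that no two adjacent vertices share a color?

The chromatic number is 5. A, C, D, E, I form a clique, so at least 5 colors are needed.
5 colors suffice: A=2, B=4, C=3, D=1, E=5, F=2, G=3, H=1, I=4.
That is already a proper 5-coloring.

Yes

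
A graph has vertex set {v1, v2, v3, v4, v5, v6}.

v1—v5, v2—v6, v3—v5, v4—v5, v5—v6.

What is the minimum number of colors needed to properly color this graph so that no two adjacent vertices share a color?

2

v1 and v5 are adjacent, so at least 2 colors are needed.
A valid assignment using 2 colors: v1=2, v2=1, v3=2, v4=2, v5=1, v6=2. Every edge joins two different colors.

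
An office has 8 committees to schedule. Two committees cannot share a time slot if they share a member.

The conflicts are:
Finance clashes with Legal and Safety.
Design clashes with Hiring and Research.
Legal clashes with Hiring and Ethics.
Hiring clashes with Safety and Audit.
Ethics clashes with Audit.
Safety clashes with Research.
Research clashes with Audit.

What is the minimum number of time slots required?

2

Legal and Hiring conflict, so at least 2 time slots are needed.
2 time slots suffice: time slot 1 → {Finance, Hiring, Ethics, Research}; time slot 2 → {Design, Legal, Safety, Audit}. Each listed conflict is separated.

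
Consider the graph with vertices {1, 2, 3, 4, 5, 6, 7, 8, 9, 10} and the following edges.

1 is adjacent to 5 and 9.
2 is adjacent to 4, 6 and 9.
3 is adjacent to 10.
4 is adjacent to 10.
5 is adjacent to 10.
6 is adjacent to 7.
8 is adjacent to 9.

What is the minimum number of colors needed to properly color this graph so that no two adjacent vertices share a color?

1 and 9 are adjacent, so at least 2 colors are needed.
2 colors suffice: color a → {3, 4, 5, 6, 9}; color b → {1, 2, 7, 8, 10}. No two adjacent vertices share a color.

2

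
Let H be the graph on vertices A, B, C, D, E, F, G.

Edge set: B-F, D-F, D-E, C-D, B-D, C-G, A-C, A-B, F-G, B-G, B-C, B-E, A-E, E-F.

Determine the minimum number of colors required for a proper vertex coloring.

4

B, D, E, F form a clique, so at least 4 colors are needed.
4 colors suffice: color red → {B}; color blue → {A, D, G}; color green → {C, E}; color yellow → {F}. Every edge joins two different colors.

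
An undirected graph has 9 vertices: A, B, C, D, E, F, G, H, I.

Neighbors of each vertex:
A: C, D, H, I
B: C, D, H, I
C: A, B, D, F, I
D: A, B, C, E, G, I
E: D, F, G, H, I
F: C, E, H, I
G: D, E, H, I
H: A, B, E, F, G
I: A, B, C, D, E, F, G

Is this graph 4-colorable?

The chromatic number is 4. D, E, G, I are mutually adjacent (a clique of size 4), so at least 4 colors are needed.
4 colors suffice: A=yellow, B=yellow, C=green, D=blue, E=green, F=blue, G=yellow, H=red, I=red.
That is already a proper 4-coloring.

Yes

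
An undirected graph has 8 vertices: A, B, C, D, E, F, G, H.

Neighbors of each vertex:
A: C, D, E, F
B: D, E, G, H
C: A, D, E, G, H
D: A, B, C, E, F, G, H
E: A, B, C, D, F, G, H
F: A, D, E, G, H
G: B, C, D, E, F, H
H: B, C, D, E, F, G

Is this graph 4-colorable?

C, D, E, G, H are pairwise adjacent (a clique of size 5), so at least 5 colors are needed.
So 4 colors are not enough.

No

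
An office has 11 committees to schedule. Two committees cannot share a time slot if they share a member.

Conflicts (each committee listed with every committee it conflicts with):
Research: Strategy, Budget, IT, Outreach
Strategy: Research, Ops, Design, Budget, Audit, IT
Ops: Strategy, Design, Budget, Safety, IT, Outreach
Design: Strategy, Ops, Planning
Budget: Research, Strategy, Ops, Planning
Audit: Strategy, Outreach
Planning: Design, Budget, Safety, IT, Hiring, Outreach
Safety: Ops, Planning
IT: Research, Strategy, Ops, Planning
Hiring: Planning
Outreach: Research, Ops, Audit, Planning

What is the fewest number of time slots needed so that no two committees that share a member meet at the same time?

Strategy, Ops, Design pairwise conflict, so at least 3 time slots are needed.
3 time slots suffice: time slot 1 → {Research, Ops, Audit, Planning}; time slot 2 → {Strategy, Safety, Hiring, Outreach}; time slot 3 → {Design, Budget, IT}. Every pair that conflicts lands in different time slots.

3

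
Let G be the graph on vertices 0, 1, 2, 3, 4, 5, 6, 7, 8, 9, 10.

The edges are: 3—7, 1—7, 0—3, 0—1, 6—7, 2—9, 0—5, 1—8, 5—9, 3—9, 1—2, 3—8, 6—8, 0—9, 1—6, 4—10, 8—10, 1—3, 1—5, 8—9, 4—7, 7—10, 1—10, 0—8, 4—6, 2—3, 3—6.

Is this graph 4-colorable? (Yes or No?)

The chromatic number is 4. 0, 1, 3, 8 are pairwise adjacent (a clique of size 4), so at least 4 colors are needed.
4 colors suffice: 0=d, 1=a, 2=c, 3=b, 4=a, 5=b, 6=d, 7=c, 8=c, 9=a, 10=b.
That is already a proper 4-coloring.

Yes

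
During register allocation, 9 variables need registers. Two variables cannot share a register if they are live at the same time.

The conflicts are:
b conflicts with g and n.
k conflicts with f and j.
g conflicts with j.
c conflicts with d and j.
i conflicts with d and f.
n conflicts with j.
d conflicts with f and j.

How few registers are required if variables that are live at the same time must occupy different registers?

3

i, d, f pairwise conflict, so at least 3 registers are needed.
3 registers suffice: b=1, k=2, g=2, c=3, i=3, n=2, d=2, f=1, j=1. Every pair that conflicts lands in different registers.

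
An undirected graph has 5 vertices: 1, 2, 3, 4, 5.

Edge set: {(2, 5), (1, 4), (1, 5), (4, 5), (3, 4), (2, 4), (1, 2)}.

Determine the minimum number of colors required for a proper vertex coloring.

4

1, 2, 4, 5 are pairwise adjacent (a clique of size 4), so at least 4 colors are needed.
4 colors suffice: color red → {4}; color blue → {1, 3}; color green → {2}; color yellow → {5}. Each edge has distinct colors on its endpoints.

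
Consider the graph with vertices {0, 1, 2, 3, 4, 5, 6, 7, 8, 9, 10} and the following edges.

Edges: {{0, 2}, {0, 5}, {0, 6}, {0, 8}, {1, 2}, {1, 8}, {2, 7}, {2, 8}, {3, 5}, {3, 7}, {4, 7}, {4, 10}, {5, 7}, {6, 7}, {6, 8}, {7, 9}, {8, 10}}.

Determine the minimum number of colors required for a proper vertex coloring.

3

3, 5, 7 form a triangle, so at least 3 colors are needed.
3 colors suffice: 0=blue, 1=blue, 2=green, 3=blue, 4=green, 5=green, 6=green, 7=red, 8=red, 9=blue, 10=blue. Every edge joins two different colors.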